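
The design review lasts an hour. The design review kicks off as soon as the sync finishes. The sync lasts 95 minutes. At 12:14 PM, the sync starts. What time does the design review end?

The sync ends at 12:14 PM + 95 min = 1:49 PM.
So the design review starts at 1:49 PM.
The design review ends at 1:49 PM + 60 min = 2:49 PM.

2:49 PM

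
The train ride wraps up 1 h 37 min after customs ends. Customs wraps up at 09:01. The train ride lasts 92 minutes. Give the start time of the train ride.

The train ride ends at 09:01 + 97 min = 10:38.
The train ride starts at 10:38 − 92 min = 09:06.

09:06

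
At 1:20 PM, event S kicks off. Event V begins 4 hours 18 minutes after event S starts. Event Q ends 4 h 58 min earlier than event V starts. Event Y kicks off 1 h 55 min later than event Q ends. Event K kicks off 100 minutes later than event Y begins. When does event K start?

4:15 PM

Event V starts at 1:20 PM + 258 min = 5:38 PM.
Event Q ends at 5:38 PM − 298 min = 12:40 PM.
Event Y starts at 12:40 PM + 115 min = 2:35 PM.
Event K starts at 2:35 PM + 100 min = 4:15 PM.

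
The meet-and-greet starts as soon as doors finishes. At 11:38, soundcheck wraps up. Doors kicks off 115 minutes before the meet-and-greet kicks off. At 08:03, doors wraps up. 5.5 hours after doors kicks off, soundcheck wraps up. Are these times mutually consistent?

The meet-and-greet starts at 08:03.
Doors starts at 08:03 − 115 min = 06:08.
Soundcheck ends at 06:08 + 330 min = 11:38.
That matches the stated 11:38, so the schedule is consistent.

Yes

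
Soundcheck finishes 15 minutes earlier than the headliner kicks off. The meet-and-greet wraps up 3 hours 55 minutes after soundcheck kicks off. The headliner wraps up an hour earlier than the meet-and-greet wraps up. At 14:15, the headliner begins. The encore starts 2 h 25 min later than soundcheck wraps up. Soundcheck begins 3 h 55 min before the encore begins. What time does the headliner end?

15:25

Soundcheck ends at 14:15 − 15 min = 14:00.
The encore starts at 14:00 + 145 min = 16:25.
Soundcheck starts at 16:25 − 235 min = 12:30.
The meet-and-greet ends at 12:30 + 235 min = 16:25.
The headliner ends at 16:25 − 60 min = 15:25.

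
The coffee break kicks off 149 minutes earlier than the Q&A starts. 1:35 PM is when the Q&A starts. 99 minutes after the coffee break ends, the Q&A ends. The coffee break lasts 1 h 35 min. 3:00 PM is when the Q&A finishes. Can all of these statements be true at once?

No

The coffee break starts at 1:35 PM − 149 min = 11:06 AM.
The coffee break ends at 11:06 AM + 95 min = 12:41 PM.
The Q&A ends at 12:41 PM + 99 min = 2:20 PM.
But the Q&A is also said to end at 3:00 PM — a 40-minute conflict.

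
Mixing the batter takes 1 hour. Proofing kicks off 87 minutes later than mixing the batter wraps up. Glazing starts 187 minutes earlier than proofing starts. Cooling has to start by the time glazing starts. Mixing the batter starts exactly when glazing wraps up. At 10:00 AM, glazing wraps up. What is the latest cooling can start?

9:20 AM

Mixing the batter starts at 10:00 AM.
Mixing the batter ends at 10:00 AM + 60 min = 11:00 AM.
Proofing starts at 11:00 AM + 87 min = 12:27 PM.
Glazing starts at 12:27 PM − 187 min = 9:20 AM.
Cooling is bounded by glazing, so the latest it can start is 9:20 AM.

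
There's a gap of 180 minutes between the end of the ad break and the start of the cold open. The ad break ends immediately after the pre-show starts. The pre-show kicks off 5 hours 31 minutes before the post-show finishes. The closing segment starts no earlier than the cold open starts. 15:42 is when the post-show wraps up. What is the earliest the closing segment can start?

The pre-show starts at 15:42 − 331 min = 10:11.
So the ad break ends at 10:11.
The cold open starts at 10:11 + 180 min = 13:11.
The closing segment is bounded by the cold open, so the earliest it can start is 13:11.

13:11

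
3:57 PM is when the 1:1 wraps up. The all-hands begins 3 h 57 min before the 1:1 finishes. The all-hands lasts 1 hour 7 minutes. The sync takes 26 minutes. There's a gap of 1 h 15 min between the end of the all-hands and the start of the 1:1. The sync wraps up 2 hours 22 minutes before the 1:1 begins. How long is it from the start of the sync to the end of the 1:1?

4 hours 23 minutes

The all-hands starts at 3:57 PM − 237 min = 12:00 PM.
The all-hands ends at 12:00 PM + 67 min = 1:07 PM.
The 1:1 starts at 1:07 PM + 75 min = 2:22 PM.
The sync ends at 2:22 PM − 142 min = 12:00 PM.
The sync starts at 12:00 PM − 26 min = 11:34 AM.
From 11:34 AM to 3:57 PM is 4 hours 23 minutes.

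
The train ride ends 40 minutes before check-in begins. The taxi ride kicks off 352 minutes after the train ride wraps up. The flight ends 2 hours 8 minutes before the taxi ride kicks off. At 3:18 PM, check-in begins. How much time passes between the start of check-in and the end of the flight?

The train ride ends at 3:18 PM − 40 min = 2:38 PM.
The taxi ride starts at 2:38 PM + 352 min = 8:30 PM.
The flight ends at 8:30 PM − 128 min = 6:22 PM.
From 3:18 PM to 6:22 PM is 3 h 4 min.

3 h 4 min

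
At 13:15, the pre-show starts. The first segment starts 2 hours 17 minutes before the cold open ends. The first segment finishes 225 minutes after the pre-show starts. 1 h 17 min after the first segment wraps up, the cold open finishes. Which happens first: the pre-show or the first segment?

The first segment ends at 13:15 + 225 min = 17:00.
The cold open ends at 17:00 + 77 min = 18:17.
The first segment starts at 18:17 − 137 min = 16:00.
The pre-show starts at 13:15 and the first segment starts at 16:00, so the pre-show is first.

the pre-show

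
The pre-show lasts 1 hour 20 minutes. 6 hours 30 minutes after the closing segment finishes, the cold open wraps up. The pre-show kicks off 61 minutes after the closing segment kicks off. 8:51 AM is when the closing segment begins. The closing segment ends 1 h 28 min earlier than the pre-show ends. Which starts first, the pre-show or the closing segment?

The pre-show starts at 8:51 AM + 61 min = 9:52 AM.
The pre-show starts at 9:52 AM and the closing segment starts at 8:51 AM, so the closing segment is first.

the closing segment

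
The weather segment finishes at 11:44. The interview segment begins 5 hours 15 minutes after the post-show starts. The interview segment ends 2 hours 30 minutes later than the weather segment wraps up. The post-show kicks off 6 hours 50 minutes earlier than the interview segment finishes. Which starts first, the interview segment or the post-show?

The interview segment ends at 11:44 + 150 min = 14:14.
The post-show starts at 14:14 − 410 min = 07:24.
The interview segment starts at 07:24 + 315 min = 12:39.
The interview segment starts at 12:39 and the post-show starts at 07:24, so the post-show is first.

the post-show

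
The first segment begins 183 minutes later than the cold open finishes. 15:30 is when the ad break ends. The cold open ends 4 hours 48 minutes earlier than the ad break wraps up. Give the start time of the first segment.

The cold open ends at 15:30 − 288 min = 10:42.
The first segment starts at 10:42 + 183 min = 13:45.

13:45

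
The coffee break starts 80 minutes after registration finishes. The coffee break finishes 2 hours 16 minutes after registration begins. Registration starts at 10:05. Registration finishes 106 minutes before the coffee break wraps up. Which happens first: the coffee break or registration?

registration

The coffee break ends at 10:05 + 136 min = 12:21.
Registration ends at 12:21 − 106 min = 10:35.
The coffee break starts at 10:35 + 80 min = 11:55.
The coffee break starts at 11:55 and registration starts at 10:05, so registration is first.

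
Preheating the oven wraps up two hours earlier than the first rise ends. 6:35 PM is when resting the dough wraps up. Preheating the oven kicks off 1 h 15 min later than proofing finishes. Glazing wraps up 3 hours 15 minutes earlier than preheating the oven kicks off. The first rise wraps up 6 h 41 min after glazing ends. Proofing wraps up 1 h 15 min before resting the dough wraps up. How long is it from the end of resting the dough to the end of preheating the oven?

Proofing ends at 6:35 PM − 75 min = 5:20 PM.
Preheating the oven starts at 5:20 PM + 75 min = 6:35 PM.
Glazing ends at 6:35 PM − 195 min = 3:20 PM.
The first rise ends at 3:20 PM + 401 min = 10:01 PM.
Preheating the oven ends at 10:01 PM − 120 min = 8:01 PM.
From 6:35 PM to 8:01 PM is 1 hour 26 minutes.

1 hour 26 minutes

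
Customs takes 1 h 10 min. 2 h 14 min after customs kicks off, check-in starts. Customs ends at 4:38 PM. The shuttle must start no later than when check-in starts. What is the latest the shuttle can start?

Customs starts at 4:38 PM − 70 min = 3:28 PM.
Check-in starts at 3:28 PM + 134 min = 5:42 PM.
The shuttle is bounded by check-in, so the latest it can start is 5:42 PM.

5:42 PM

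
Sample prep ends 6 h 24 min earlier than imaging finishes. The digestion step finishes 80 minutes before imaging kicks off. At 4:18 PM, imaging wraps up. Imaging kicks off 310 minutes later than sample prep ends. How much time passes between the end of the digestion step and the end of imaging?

Sample prep ends at 4:18 PM − 384 min = 9:54 AM.
Imaging starts at 9:54 AM + 310 min = 3:04 PM.
The digestion step ends at 3:04 PM − 80 min = 1:44 PM.
From 1:44 PM to 4:18 PM is 154 minutes.

154 minutes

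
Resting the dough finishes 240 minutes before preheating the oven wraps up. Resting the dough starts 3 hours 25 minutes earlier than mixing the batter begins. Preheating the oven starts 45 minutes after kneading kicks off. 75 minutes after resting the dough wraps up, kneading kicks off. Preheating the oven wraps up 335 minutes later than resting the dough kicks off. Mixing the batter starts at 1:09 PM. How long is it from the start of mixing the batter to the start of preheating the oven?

Resting the dough starts at 1:09 PM − 205 min = 9:44 AM.
Preheating the oven ends at 9:44 AM + 335 min = 3:19 PM.
Resting the dough ends at 3:19 PM − 240 min = 11:19 AM.
Kneading starts at 11:19 AM + 75 min = 12:34 PM.
Preheating the oven starts at 12:34 PM + 45 min = 1:19 PM.
From 1:09 PM to 1:19 PM is 10 minutes.

10 minutes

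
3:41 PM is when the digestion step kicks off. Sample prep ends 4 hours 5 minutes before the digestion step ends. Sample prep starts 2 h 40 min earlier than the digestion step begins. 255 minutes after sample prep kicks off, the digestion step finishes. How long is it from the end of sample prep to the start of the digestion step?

2 h 30 min

Sample prep starts at 3:41 PM − 160 min = 1:01 PM.
The digestion step ends at 1:01 PM + 255 min = 5:16 PM.
Sample prep ends at 5:16 PM − 245 min = 1:11 PM.
From 1:11 PM to 3:41 PM is 2 h 30 min.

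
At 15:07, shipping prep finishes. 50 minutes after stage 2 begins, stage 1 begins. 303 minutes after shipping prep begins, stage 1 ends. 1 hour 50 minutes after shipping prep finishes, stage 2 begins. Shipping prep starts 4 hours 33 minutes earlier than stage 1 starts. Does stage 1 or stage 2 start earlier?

Stage 2 starts at 15:07 + 110 min = 16:57.
Stage 1 starts at 16:57 + 50 min = 17:47.
Stage 1 starts at 17:47 and stage 2 starts at 16:57, so stage 2 is first.

stage 2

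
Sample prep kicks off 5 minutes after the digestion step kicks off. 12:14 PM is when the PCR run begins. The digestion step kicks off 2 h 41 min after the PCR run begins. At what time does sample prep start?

3:00 PM

The digestion step starts at 12:14 PM + 161 min = 2:55 PM.
Sample prep starts at 2:55 PM + 5 min = 3:00 PM.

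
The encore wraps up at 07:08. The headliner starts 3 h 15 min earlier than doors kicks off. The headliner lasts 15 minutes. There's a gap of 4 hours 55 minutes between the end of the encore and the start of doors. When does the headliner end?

09:03

Doors starts at 07:08 + 295 min = 12:03.
The headliner starts at 12:03 − 195 min = 08:48.
The headliner ends at 08:48 + 15 min = 09:03.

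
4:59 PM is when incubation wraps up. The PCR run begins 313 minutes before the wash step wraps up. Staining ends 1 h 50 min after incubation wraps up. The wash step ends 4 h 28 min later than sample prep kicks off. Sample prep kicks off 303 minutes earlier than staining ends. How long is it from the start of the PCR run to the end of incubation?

238 minutes

Staining ends at 4:59 PM + 110 min = 6:49 PM.
Sample prep starts at 6:49 PM − 303 min = 1:46 PM.
The wash step ends at 1:46 PM + 268 min = 6:14 PM.
The PCR run starts at 6:14 PM − 313 min = 1:01 PM.
From 1:01 PM to 4:59 PM is 238 minutes.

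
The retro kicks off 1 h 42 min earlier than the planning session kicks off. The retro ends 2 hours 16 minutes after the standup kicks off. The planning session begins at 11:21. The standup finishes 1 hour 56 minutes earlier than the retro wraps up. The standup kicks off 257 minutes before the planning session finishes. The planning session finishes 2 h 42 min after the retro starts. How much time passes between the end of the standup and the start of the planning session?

The retro starts at 11:21 − 102 min = 09:39.
The planning session ends at 09:39 + 162 min = 12:21.
The standup starts at 12:21 − 257 min = 08:04.
The retro ends at 08:04 + 136 min = 10:20.
The standup ends at 10:20 − 116 min = 08:24.
From 08:24 to 11:21 is 177 minutes.

177 minutes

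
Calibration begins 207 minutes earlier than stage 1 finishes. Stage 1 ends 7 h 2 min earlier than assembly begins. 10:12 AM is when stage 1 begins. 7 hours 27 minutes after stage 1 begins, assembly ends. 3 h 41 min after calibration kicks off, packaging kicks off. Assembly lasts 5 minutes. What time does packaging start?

10:46 AM

Assembly ends at 10:12 AM + 447 min = 5:39 PM.
Assembly starts at 5:39 PM − 5 min = 5:34 PM.
Stage 1 ends at 5:34 PM − 422 min = 10:32 AM.
Calibration starts at 10:32 AM − 207 min = 7:05 AM.
Packaging starts at 7:05 AM + 221 min = 10:46 AM.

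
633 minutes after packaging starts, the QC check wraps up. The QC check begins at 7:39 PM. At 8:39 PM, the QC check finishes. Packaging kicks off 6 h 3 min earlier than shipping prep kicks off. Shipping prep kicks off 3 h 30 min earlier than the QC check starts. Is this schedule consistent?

Shipping prep starts at 7:39 PM − 210 min = 4:09 PM.
Packaging starts at 4:09 PM − 363 min = 10:06 AM.
The QC check ends at 10:06 AM + 633 min = 8:39 PM.
That matches the stated 8:39 PM, so the schedule is consistent.

Yes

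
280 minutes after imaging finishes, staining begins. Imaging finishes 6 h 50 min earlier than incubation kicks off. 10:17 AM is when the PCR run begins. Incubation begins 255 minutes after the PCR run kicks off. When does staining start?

Incubation starts at 10:17 AM + 255 min = 2:32 PM.
Imaging ends at 2:32 PM − 410 min = 7:42 AM.
Staining starts at 7:42 AM + 280 min = 12:22 PM.

12:22 PM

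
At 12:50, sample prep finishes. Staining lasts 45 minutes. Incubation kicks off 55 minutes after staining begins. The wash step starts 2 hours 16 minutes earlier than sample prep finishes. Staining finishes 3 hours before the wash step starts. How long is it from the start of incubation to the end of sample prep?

The wash step starts at 12:50 − 136 min = 10:34.
Staining ends at 10:34 − 180 min = 07:34.
Staining starts at 07:34 − 45 min = 06:49.
Incubation starts at 06:49 + 55 min = 07:44.
From 07:44 to 12:50 is 5 hours 6 minutes.

5 hours 6 minutes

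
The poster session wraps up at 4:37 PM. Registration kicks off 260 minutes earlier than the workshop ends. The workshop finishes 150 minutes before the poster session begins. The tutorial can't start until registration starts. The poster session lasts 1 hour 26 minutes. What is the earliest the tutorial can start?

8:21 AM

The poster session starts at 4:37 PM − 86 min = 3:11 PM.
The workshop ends at 3:11 PM − 150 min = 12:41 PM.
Registration starts at 12:41 PM − 260 min = 8:21 AM.
The tutorial is bounded by registration, so the earliest it can start is 8:21 AM.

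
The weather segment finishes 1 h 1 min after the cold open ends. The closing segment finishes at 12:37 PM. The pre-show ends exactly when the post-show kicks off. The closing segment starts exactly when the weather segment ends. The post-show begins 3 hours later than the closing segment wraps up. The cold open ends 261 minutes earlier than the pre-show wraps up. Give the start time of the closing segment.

12:17 PM

The post-show starts at 12:37 PM + 180 min = 3:37 PM.
So the pre-show ends at 3:37 PM.
The cold open ends at 3:37 PM − 261 min = 11:16 AM.
The weather segment ends at 11:16 AM + 61 min = 12:17 PM.
So the closing segment starts at 12:17 PM.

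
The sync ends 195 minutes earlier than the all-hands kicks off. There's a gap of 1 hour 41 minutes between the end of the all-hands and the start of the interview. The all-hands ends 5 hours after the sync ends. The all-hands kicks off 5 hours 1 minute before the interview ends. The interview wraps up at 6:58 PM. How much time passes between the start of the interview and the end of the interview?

1 hour 35 minutes

The all-hands starts at 6:58 PM − 301 min = 1:57 PM.
The sync ends at 1:57 PM − 195 min = 10:42 AM.
The all-hands ends at 10:42 AM + 300 min = 3:42 PM.
The interview starts at 3:42 PM + 101 min = 5:23 PM.
From 5:23 PM to 6:58 PM is 1 hour 35 minutes.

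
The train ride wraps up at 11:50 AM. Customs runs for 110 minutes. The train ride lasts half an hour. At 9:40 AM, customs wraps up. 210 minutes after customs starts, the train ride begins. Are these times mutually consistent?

Customs starts at 9:40 AM − 110 min = 7:50 AM.
The train ride starts at 7:50 AM + 210 min = 11:20 AM.
The train ride ends at 11:20 AM + 30 min = 11:50 AM.
That matches the stated 11:50 AM, so the schedule is consistent.

Yes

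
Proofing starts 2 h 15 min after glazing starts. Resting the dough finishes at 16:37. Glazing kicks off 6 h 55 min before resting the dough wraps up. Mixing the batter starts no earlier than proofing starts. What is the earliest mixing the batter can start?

11:57

Glazing starts at 16:37 − 415 min = 09:42.
Proofing starts at 09:42 + 135 min = 11:57.
Mixing the batter is bounded by proofing, so the earliest it can start is 11:57.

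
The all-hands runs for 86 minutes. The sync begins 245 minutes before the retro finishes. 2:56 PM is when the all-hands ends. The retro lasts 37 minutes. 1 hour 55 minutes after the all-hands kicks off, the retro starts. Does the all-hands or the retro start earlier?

the all-hands

The all-hands starts at 2:56 PM − 86 min = 1:30 PM.
The retro starts at 1:30 PM + 115 min = 3:25 PM.
The all-hands starts at 1:30 PM and the retro starts at 3:25 PM, so the all-hands is first.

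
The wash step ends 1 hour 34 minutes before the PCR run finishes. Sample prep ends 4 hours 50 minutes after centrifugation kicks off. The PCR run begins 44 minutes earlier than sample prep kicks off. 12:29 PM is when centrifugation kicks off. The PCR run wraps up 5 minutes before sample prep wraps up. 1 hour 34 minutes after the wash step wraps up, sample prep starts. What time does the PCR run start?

4:30 PM

Sample prep ends at 12:29 PM + 290 min = 5:19 PM.
The PCR run ends at 5:19 PM − 5 min = 5:14 PM.
The wash step ends at 5:14 PM − 94 min = 3:40 PM.
Sample prep starts at 3:40 PM + 94 min = 5:14 PM.
The PCR run starts at 5:14 PM − 44 min = 4:30 PM.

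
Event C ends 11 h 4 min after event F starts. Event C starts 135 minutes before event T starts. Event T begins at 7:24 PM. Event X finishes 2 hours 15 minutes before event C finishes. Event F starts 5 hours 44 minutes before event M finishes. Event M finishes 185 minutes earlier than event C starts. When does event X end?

Event C starts at 7:24 PM − 135 min = 5:09 PM.
Event M ends at 5:09 PM − 185 min = 2:04 PM.
Event F starts at 2:04 PM − 344 min = 8:20 AM.
Event C ends at 8:20 AM + 664 min = 7:24 PM.
Event X ends at 7:24 PM − 135 min = 5:09 PM.

5:09 PM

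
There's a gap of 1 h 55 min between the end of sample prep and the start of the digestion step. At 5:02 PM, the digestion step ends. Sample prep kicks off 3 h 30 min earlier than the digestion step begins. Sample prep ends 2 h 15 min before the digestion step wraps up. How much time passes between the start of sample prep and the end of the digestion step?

Sample prep ends at 5:02 PM − 135 min = 2:47 PM.
The digestion step starts at 2:47 PM + 115 min = 4:42 PM.
Sample prep starts at 4:42 PM − 210 min = 1:12 PM.
From 1:12 PM to 5:02 PM is 3 h 50 min.

3 h 50 min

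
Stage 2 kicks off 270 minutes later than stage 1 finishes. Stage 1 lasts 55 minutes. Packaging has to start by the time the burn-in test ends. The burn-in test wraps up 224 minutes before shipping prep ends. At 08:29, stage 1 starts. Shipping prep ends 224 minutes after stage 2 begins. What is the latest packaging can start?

Stage 1 ends at 08:29 + 55 min = 09:24.
Stage 2 starts at 09:24 + 270 min = 13:54.
Shipping prep ends at 13:54 + 224 min = 17:38.
The burn-in test ends at 17:38 − 224 min = 13:54.
Packaging is bounded by the burn-in test, so the latest it can start is 13:54.

13:54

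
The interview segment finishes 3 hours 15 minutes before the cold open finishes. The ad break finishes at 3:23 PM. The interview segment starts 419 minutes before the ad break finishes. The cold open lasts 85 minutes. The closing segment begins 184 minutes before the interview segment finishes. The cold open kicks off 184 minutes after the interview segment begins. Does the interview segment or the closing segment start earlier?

the closing segment

The interview segment starts at 3:23 PM − 419 min = 8:24 AM.
The cold open starts at 8:24 AM + 184 min = 11:28 AM.
The cold open ends at 11:28 AM + 85 min = 12:53 PM.
The interview segment ends at 12:53 PM − 195 min = 9:38 AM.
The closing segment starts at 9:38 AM − 184 min = 6:34 AM.
The interview segment starts at 8:24 AM and the closing segment starts at 6:34 AM, so the closing segment is first.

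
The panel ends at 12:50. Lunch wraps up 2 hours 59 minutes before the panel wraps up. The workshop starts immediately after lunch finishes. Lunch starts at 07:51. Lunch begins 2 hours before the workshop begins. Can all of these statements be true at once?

Lunch ends at 12:50 − 179 min = 09:51.
So the workshop starts at 09:51.
Lunch starts at 09:51 − 120 min = 07:51.
That matches the stated 07:51, so the schedule is consistent.

Yes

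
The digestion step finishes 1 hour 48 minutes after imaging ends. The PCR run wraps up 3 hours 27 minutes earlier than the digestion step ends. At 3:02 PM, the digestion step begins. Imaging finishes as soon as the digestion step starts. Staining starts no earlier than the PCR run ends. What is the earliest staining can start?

Imaging ends at 3:02 PM.
The digestion step ends at 3:02 PM + 108 min = 4:50 PM.
The PCR run ends at 4:50 PM − 207 min = 1:23 PM.
Staining is bounded by the PCR run, so the earliest it can start is 1:23 PM.

1:23 PM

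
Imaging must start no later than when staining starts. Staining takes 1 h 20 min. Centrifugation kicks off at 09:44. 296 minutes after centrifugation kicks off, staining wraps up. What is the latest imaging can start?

Staining ends at 09:44 + 296 min = 14:40.
Staining starts at 14:40 − 80 min = 13:20.
Imaging is bounded by staining, so the latest it can start is 13:20.

13:20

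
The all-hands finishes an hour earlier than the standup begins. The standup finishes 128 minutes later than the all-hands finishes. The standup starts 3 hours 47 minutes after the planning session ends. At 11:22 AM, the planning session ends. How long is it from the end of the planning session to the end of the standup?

295 minutes

The standup starts at 11:22 AM + 227 min = 3:09 PM.
The all-hands ends at 3:09 PM − 60 min = 2:09 PM.
The standup ends at 2:09 PM + 128 min = 4:17 PM.
From 11:22 AM to 4:17 PM is 295 minutes.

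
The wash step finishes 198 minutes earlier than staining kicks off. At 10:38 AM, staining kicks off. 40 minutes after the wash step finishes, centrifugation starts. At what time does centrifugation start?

8:00 AM

The wash step ends at 10:38 AM − 198 min = 7:20 AM.
Centrifugation starts at 7:20 AM + 40 min = 8:00 AM.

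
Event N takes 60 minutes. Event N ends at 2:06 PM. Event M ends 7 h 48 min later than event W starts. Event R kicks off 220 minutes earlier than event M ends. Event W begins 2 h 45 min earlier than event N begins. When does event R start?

Event N starts at 2:06 PM − 60 min = 1:06 PM.
Event W starts at 1:06 PM − 165 min = 10:21 AM.
Event M ends at 10:21 AM + 468 min = 6:09 PM.
Event R starts at 6:09 PM − 220 min = 2:29 PM.

2:29 PM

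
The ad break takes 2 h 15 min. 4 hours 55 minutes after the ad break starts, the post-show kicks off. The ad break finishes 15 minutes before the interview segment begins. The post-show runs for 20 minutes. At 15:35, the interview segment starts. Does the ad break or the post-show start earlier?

the ad break

The ad break ends at 15:35 − 15 min = 15:20.
The ad break starts at 15:20 − 135 min = 13:05.
The post-show starts at 13:05 + 295 min = 18:00.
The ad break starts at 13:05 and the post-show starts at 18:00, so the ad break is first.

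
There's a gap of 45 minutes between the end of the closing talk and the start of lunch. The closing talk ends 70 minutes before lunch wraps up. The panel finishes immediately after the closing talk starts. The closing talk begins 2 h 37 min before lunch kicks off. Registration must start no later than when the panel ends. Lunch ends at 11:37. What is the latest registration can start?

08:35

The closing talk ends at 11:37 − 70 min = 10:27.
Lunch starts at 10:27 + 45 min = 11:12.
The closing talk starts at 11:12 − 157 min = 08:35.
So the panel ends at 08:35.
Registration is bounded by the panel, so the latest it can start is 08:35.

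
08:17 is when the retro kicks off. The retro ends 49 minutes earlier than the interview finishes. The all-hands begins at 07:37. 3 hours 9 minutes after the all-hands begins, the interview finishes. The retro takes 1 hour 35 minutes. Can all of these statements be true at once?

The interview ends at 07:37 + 189 min = 10:46.
The retro ends at 10:46 − 49 min = 09:57.
The retro starts at 09:57 − 95 min = 08:22.
But the retro is also said to start at 08:17 — a 5-minute conflict.

No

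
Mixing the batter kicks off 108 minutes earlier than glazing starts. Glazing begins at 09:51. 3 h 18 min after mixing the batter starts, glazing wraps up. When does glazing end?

Mixing the batter starts at 09:51 − 108 min = 08:03.
Glazing ends at 08:03 + 198 min = 11:21.

11:21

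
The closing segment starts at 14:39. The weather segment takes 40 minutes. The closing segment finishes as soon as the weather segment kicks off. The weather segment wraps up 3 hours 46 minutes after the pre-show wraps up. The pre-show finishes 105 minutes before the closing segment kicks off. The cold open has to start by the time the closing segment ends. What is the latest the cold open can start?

16:00

The pre-show ends at 14:39 − 105 min = 12:54.
The weather segment ends at 12:54 + 226 min = 16:40.
The weather segment starts at 16:40 − 40 min = 16:00.
So the closing segment ends at 16:00.
The cold open is bounded by the closing segment, so the latest it can start is 16:00.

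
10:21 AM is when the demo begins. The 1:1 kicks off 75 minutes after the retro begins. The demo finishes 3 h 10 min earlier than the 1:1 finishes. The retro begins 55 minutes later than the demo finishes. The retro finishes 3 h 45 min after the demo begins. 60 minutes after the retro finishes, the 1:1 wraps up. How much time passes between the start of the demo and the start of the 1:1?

The retro ends at 10:21 AM + 225 min = 2:06 PM.
The 1:1 ends at 2:06 PM + 60 min = 3:06 PM.
The demo ends at 3:06 PM − 190 min = 11:56 AM.
The retro starts at 11:56 AM + 55 min = 12:51 PM.
The 1:1 starts at 12:51 PM + 75 min = 2:06 PM.
From 10:21 AM to 2:06 PM is 3 hours 45 minutes.

3 hours 45 minutes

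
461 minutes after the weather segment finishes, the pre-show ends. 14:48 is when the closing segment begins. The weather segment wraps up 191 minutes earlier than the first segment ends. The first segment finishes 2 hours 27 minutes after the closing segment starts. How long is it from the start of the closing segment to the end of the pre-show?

The first segment ends at 14:48 + 147 min = 17:15.
The weather segment ends at 17:15 − 191 min = 14:04.
The pre-show ends at 14:04 + 461 min = 21:45.
From 14:48 to 21:45 is 6 hours 57 minutes.

6 hours 57 minutes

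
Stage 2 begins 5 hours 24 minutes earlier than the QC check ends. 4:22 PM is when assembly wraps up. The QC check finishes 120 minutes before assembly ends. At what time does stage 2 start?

The QC check ends at 4:22 PM − 120 min = 2:22 PM.
Stage 2 starts at 2:22 PM − 324 min = 8:58 AM.

8:58 AM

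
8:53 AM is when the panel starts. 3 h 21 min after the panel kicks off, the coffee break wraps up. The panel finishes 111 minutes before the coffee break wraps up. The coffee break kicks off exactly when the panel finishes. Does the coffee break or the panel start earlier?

The coffee break ends at 8:53 AM + 201 min = 12:14 PM.
The panel ends at 12:14 PM − 111 min = 10:23 AM.
So the coffee break starts at 10:23 AM.
The coffee break starts at 10:23 AM and the panel starts at 8:53 AM, so the panel is first.

the panel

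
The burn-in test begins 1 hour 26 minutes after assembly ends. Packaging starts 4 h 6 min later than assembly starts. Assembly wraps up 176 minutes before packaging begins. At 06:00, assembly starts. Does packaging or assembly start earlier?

assembly

Packaging starts at 06:00 + 246 min = 10:06.
Packaging starts at 10:06 and assembly starts at 06:00, so assembly is first.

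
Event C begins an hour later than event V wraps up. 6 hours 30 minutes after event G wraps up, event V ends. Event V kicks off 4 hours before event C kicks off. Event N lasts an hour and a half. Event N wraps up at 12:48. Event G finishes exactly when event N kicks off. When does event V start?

Event N starts at 12:48 − 90 min = 11:18.
So event G ends at 11:18.
Event V ends at 11:18 + 390 min = 17:48.
Event C starts at 17:48 + 60 min = 18:48.
Event V starts at 18:48 − 240 min = 14:48.

14:48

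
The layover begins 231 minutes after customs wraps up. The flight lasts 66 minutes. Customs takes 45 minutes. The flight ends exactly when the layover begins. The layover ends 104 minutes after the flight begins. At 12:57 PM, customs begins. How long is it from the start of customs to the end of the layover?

314 minutes

Customs ends at 12:57 PM + 45 min = 1:42 PM.
The layover starts at 1:42 PM + 231 min = 5:33 PM.
So the flight ends at 5:33 PM.
The flight starts at 5:33 PM − 66 min = 4:27 PM.
The layover ends at 4:27 PM + 104 min = 6:11 PM.
From 12:57 PM to 6:11 PM is 314 minutes.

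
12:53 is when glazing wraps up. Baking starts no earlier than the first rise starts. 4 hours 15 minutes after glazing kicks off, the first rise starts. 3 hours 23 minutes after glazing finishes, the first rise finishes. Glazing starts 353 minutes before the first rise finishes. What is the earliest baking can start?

14:38

The first rise ends at 12:53 + 203 min = 16:16.
Glazing starts at 16:16 − 353 min = 10:23.
The first rise starts at 10:23 + 255 min = 14:38.
Baking is bounded by the first rise, so the earliest it can start is 14:38.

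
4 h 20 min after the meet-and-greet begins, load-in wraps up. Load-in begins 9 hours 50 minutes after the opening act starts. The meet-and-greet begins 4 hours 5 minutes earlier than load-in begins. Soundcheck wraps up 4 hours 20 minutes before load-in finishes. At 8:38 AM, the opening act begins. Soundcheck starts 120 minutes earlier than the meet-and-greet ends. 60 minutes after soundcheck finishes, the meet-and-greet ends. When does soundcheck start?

1:23 PM

Load-in starts at 8:38 AM + 590 min = 6:28 PM.
The meet-and-greet starts at 6:28 PM − 245 min = 2:23 PM.
Load-in ends at 2:23 PM + 260 min = 6:43 PM.
Soundcheck ends at 6:43 PM − 260 min = 2:23 PM.
The meet-and-greet ends at 2:23 PM + 60 min = 3:23 PM.
Soundcheck starts at 3:23 PM − 120 min = 1:23 PM.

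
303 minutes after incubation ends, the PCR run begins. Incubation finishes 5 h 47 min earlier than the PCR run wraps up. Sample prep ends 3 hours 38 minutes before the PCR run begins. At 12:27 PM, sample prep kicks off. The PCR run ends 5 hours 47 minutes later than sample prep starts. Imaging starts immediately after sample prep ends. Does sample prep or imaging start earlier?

The PCR run ends at 12:27 PM + 347 min = 6:14 PM.
Incubation ends at 6:14 PM − 347 min = 12:27 PM.
The PCR run starts at 12:27 PM + 303 min = 5:30 PM.
Sample prep ends at 5:30 PM − 218 min = 1:52 PM.
So imaging starts at 1:52 PM.
Sample prep starts at 12:27 PM and imaging starts at 1:52 PM, so sample prep is first.

sample prep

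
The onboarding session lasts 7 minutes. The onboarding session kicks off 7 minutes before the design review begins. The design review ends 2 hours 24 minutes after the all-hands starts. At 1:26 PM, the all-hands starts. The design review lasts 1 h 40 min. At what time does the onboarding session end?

The design review ends at 1:26 PM + 144 min = 3:50 PM.
The design review starts at 3:50 PM − 100 min = 2:10 PM.
The onboarding session starts at 2:10 PM − 7 min = 2:03 PM.
The onboarding session ends at 2:03 PM + 7 min = 2:10 PM.

2:10 PM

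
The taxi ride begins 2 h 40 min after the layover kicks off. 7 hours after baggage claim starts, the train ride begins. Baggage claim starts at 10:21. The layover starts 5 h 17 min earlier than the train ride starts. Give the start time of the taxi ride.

14:44

The train ride starts at 10:21 + 420 min = 17:21.
The layover starts at 17:21 − 317 min = 12:04.
The taxi ride starts at 12:04 + 160 min = 14:44.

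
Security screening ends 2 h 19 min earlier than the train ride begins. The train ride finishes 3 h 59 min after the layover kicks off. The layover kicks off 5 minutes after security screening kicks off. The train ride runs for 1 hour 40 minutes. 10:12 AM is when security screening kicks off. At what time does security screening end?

The layover starts at 10:12 AM + 5 min = 10:17 AM.
The train ride ends at 10:17 AM + 239 min = 2:16 PM.
The train ride starts at 2:16 PM − 100 min = 12:36 PM.
Security screening ends at 12:36 PM − 139 min = 10:17 AM.

10:17 AM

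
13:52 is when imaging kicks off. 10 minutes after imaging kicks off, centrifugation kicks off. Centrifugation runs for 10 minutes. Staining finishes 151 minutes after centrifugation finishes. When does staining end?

Centrifugation starts at 13:52 + 10 min = 14:02.
Centrifugation ends at 14:02 + 10 min = 14:12.
Staining ends at 14:12 + 151 min = 16:43.

16:43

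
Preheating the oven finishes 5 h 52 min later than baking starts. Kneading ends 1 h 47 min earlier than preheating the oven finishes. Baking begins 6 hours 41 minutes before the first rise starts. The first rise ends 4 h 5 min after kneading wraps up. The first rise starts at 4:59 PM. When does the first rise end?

6:28 PM

Baking starts at 4:59 PM − 401 min = 10:18 AM.
Preheating the oven ends at 10:18 AM + 352 min = 4:10 PM.
Kneading ends at 4:10 PM − 107 min = 2:23 PM.
The first rise ends at 2:23 PM + 245 min = 6:28 PM.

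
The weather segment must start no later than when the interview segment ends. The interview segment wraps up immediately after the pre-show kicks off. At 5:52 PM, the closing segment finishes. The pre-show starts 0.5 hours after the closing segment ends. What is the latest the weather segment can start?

The pre-show starts at 5:52 PM + 30 min = 6:22 PM.
So the interview segment ends at 6:22 PM.
The weather segment is bounded by the interview segment, so the latest it can start is 6:22 PM.

6:22 PM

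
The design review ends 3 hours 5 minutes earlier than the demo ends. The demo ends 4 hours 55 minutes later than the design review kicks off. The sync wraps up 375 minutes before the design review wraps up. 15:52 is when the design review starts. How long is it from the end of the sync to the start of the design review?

The demo ends at 15:52 + 295 min = 20:47.
The design review ends at 20:47 − 185 min = 17:42.
The sync ends at 17:42 − 375 min = 11:27.
From 11:27 to 15:52 is 4 hours 25 minutes.

4 hours 25 minutes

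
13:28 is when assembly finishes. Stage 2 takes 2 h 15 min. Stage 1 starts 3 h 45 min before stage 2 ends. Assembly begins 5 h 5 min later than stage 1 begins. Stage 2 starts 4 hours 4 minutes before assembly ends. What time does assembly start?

12:59

Stage 2 starts at 13:28 − 244 min = 09:24.
Stage 2 ends at 09:24 + 135 min = 11:39.
Stage 1 starts at 11:39 − 225 min = 07:54.
Assembly starts at 07:54 + 305 min = 12:59.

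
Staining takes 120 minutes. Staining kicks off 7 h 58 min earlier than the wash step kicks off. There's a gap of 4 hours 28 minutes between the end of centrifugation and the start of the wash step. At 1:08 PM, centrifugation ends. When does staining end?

The wash step starts at 1:08 PM + 268 min = 5:36 PM.
Staining starts at 5:36 PM − 478 min = 9:38 AM.
Staining ends at 9:38 AM + 120 min = 11:38 AM.

11:38 AM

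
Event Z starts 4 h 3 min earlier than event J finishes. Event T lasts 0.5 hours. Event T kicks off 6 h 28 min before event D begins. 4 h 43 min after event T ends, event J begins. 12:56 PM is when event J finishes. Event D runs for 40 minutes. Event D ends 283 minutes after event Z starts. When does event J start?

11:41 AM

Event Z starts at 12:56 PM − 243 min = 8:53 AM.
Event D ends at 8:53 AM + 283 min = 1:36 PM.
Event D starts at 1:36 PM − 40 min = 12:56 PM.
Event T starts at 12:56 PM − 388 min = 6:28 AM.
Event T ends at 6:28 AM + 30 min = 6:58 AM.
Event J starts at 6:58 AM + 283 min = 11:41 AM.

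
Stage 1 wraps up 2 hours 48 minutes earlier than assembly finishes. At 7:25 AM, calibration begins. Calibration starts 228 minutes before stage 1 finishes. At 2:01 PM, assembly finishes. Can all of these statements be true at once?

Yes

Stage 1 ends at 2:01 PM − 168 min = 11:13 AM.
Calibration starts at 11:13 AM − 228 min = 7:25 AM.
That matches the stated 7:25 AM, so the schedule is consistent.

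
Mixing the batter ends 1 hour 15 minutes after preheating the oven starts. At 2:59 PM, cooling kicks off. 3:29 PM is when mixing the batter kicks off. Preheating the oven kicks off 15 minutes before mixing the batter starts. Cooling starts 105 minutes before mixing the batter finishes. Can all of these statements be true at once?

No

Preheating the oven starts at 3:29 PM − 15 min = 3:14 PM.
Mixing the batter ends at 3:14 PM + 75 min = 4:29 PM.
Cooling starts at 4:29 PM − 105 min = 2:44 PM.
But cooling is also said to start at 2:59 PM — a 15-minute conflict.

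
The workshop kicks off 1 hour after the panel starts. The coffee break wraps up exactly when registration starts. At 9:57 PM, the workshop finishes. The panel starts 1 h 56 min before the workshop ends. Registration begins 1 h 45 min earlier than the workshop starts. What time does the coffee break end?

7:16 PM

The panel starts at 9:57 PM − 116 min = 8:01 PM.
The workshop starts at 8:01 PM + 60 min = 9:01 PM.
Registration starts at 9:01 PM − 105 min = 7:16 PM.
So the coffee break ends at 7:16 PM.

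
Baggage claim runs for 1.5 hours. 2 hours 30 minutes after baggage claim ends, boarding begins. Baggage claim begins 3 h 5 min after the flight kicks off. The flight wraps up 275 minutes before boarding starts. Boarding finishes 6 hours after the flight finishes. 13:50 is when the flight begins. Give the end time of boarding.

Baggage claim starts at 13:50 + 185 min = 16:55.
Baggage claim ends at 16:55 + 90 min = 18:25.
Boarding starts at 18:25 + 150 min = 20:55.
The flight ends at 20:55 − 275 min = 16:20.
Boarding ends at 16:20 + 360 min = 22:20.

22:20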